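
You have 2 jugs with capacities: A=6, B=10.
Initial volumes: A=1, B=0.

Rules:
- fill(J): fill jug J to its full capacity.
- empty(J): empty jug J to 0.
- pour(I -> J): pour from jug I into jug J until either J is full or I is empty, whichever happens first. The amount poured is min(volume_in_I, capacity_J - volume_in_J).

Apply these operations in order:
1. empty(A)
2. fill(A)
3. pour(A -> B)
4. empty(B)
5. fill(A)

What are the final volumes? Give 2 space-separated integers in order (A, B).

Answer: 6 0

Derivation:
Step 1: empty(A) -> (A=0 B=0)
Step 2: fill(A) -> (A=6 B=0)
Step 3: pour(A -> B) -> (A=0 B=6)
Step 4: empty(B) -> (A=0 B=0)
Step 5: fill(A) -> (A=6 B=0)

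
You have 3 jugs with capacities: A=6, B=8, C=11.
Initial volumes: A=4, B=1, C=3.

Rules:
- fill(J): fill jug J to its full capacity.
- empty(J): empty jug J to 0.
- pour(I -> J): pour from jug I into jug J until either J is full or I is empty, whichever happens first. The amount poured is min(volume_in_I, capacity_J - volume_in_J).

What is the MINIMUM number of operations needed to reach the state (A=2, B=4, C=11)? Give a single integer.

Answer: 7

Derivation:
BFS from (A=4, B=1, C=3). One shortest path:
  1. fill(B) -> (A=4 B=8 C=3)
  2. pour(A -> C) -> (A=0 B=8 C=7)
  3. pour(B -> A) -> (A=6 B=2 C=7)
  4. empty(A) -> (A=0 B=2 C=7)
  5. pour(B -> A) -> (A=2 B=0 C=7)
  6. fill(B) -> (A=2 B=8 C=7)
  7. pour(B -> C) -> (A=2 B=4 C=11)
Reached target in 7 moves.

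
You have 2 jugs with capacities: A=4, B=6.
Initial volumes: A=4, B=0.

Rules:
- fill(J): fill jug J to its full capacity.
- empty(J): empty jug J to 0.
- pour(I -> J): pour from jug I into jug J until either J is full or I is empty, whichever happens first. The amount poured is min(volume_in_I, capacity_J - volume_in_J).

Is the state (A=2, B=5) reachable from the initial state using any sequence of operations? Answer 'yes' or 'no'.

Answer: no

Derivation:
BFS explored all 10 reachable states.
Reachable set includes: (0,0), (0,2), (0,4), (0,6), (2,0), (2,6), (4,0), (4,2), (4,4), (4,6)
Target (A=2, B=5) not in reachable set → no.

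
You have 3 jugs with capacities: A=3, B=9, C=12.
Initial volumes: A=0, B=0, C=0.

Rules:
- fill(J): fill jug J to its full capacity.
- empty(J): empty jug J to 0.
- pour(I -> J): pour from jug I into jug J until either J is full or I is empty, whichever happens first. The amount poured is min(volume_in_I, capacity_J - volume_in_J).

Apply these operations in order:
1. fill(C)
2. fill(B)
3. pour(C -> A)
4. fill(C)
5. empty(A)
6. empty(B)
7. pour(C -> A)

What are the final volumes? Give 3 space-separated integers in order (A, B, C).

Answer: 3 0 9

Derivation:
Step 1: fill(C) -> (A=0 B=0 C=12)
Step 2: fill(B) -> (A=0 B=9 C=12)
Step 3: pour(C -> A) -> (A=3 B=9 C=9)
Step 4: fill(C) -> (A=3 B=9 C=12)
Step 5: empty(A) -> (A=0 B=9 C=12)
Step 6: empty(B) -> (A=0 B=0 C=12)
Step 7: pour(C -> A) -> (A=3 B=0 C=9)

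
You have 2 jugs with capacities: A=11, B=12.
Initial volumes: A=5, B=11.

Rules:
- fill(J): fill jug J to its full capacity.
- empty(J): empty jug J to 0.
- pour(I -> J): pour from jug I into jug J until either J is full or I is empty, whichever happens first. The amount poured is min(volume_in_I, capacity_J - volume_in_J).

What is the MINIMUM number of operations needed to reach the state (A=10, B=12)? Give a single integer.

Answer: 2

Derivation:
BFS from (A=5, B=11). One shortest path:
  1. fill(A) -> (A=11 B=11)
  2. pour(A -> B) -> (A=10 B=12)
Reached target in 2 moves.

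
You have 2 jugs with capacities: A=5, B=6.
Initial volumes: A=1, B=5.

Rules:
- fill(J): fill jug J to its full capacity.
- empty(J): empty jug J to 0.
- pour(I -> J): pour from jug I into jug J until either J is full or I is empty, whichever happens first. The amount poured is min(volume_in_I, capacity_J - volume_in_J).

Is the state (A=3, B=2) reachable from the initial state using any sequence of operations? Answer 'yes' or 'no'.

BFS explored all 23 reachable states.
Reachable set includes: (0,0), (0,1), (0,2), (0,3), (0,4), (0,5), (0,6), (1,0), (1,5), (1,6), (2,0), (2,6) ...
Target (A=3, B=2) not in reachable set → no.

Answer: no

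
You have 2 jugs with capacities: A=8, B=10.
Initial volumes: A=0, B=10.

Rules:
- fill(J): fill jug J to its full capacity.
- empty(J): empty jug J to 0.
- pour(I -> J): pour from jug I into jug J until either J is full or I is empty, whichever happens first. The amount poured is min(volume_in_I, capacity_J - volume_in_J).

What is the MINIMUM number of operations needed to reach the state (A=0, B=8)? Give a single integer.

BFS from (A=0, B=10). One shortest path:
  1. fill(A) -> (A=8 B=10)
  2. empty(B) -> (A=8 B=0)
  3. pour(A -> B) -> (A=0 B=8)
Reached target in 3 moves.

Answer: 3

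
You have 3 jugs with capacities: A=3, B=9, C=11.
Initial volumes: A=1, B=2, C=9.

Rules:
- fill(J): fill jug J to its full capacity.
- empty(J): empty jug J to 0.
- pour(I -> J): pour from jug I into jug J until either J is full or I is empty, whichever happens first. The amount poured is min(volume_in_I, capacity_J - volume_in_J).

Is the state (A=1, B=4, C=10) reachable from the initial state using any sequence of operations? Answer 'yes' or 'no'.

Answer: no

Derivation:
BFS explored all 321 reachable states.
Reachable set includes: (0,0,0), (0,0,1), (0,0,2), (0,0,3), (0,0,4), (0,0,5), (0,0,6), (0,0,7), (0,0,8), (0,0,9), (0,0,10), (0,0,11) ...
Target (A=1, B=4, C=10) not in reachable set → no.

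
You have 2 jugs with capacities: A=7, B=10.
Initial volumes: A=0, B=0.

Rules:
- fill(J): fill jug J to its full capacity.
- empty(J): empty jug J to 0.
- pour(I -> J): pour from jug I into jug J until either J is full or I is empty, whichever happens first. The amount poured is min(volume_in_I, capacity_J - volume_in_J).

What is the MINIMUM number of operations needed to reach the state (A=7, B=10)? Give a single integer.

BFS from (A=0, B=0). One shortest path:
  1. fill(A) -> (A=7 B=0)
  2. fill(B) -> (A=7 B=10)
Reached target in 2 moves.

Answer: 2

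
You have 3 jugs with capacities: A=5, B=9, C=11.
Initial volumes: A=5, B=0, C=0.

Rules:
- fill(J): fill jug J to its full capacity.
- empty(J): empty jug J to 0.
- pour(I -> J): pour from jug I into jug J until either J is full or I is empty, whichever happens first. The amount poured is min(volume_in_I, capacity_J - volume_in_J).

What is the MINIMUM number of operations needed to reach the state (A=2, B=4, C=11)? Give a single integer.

Answer: 7

Derivation:
BFS from (A=5, B=0, C=0). One shortest path:
  1. empty(A) -> (A=0 B=0 C=0)
  2. fill(C) -> (A=0 B=0 C=11)
  3. pour(C -> B) -> (A=0 B=9 C=2)
  4. pour(B -> A) -> (A=5 B=4 C=2)
  5. empty(A) -> (A=0 B=4 C=2)
  6. pour(C -> A) -> (A=2 B=4 C=0)
  7. fill(C) -> (A=2 B=4 C=11)
Reached target in 7 moves.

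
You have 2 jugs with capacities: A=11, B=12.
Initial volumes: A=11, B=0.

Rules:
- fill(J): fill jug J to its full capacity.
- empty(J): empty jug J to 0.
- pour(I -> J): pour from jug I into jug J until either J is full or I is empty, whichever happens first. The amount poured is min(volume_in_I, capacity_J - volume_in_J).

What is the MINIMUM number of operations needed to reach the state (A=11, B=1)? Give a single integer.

BFS from (A=11, B=0). One shortest path:
  1. empty(A) -> (A=0 B=0)
  2. fill(B) -> (A=0 B=12)
  3. pour(B -> A) -> (A=11 B=1)
Reached target in 3 moves.

Answer: 3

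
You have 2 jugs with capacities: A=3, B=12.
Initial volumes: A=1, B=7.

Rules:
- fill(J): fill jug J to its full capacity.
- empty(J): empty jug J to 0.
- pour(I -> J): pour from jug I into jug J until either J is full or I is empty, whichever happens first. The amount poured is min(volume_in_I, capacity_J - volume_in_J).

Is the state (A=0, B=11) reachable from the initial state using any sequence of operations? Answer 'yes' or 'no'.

Answer: yes

Derivation:
BFS from (A=1, B=7):
  1. pour(A -> B) -> (A=0 B=8)
  2. fill(A) -> (A=3 B=8)
  3. pour(A -> B) -> (A=0 B=11)
Target reached → yes.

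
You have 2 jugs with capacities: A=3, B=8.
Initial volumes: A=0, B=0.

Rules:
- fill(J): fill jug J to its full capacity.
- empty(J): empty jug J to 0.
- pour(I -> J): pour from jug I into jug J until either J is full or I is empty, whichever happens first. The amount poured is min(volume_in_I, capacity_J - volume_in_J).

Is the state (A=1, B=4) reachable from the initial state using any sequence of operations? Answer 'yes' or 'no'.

BFS explored all 22 reachable states.
Reachable set includes: (0,0), (0,1), (0,2), (0,3), (0,4), (0,5), (0,6), (0,7), (0,8), (1,0), (1,8), (2,0) ...
Target (A=1, B=4) not in reachable set → no.

Answer: no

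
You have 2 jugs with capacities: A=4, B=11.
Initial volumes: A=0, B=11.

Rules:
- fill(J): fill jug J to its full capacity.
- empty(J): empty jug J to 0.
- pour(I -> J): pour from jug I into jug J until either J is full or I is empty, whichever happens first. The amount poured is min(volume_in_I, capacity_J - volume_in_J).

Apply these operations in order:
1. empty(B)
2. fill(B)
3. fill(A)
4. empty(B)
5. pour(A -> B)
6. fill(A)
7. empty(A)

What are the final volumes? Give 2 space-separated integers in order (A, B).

Step 1: empty(B) -> (A=0 B=0)
Step 2: fill(B) -> (A=0 B=11)
Step 3: fill(A) -> (A=4 B=11)
Step 4: empty(B) -> (A=4 B=0)
Step 5: pour(A -> B) -> (A=0 B=4)
Step 6: fill(A) -> (A=4 B=4)
Step 7: empty(A) -> (A=0 B=4)

Answer: 0 4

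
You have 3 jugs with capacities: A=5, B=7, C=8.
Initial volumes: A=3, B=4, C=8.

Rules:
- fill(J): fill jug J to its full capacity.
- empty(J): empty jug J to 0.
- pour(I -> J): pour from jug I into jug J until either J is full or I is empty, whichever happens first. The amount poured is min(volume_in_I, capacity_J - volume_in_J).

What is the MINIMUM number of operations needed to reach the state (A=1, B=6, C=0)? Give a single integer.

BFS from (A=3, B=4, C=8). One shortest path:
  1. empty(A) -> (A=0 B=4 C=8)
  2. pour(B -> A) -> (A=4 B=0 C=8)
  3. pour(C -> B) -> (A=4 B=7 C=1)
  4. pour(B -> A) -> (A=5 B=6 C=1)
  5. empty(A) -> (A=0 B=6 C=1)
  6. pour(C -> A) -> (A=1 B=6 C=0)
Reached target in 6 moves.

Answer: 6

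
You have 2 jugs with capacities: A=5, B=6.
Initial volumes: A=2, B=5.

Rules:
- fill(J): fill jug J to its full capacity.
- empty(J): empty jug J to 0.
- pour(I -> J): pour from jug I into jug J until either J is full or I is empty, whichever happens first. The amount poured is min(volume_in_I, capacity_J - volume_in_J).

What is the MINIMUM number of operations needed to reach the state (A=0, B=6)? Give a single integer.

Answer: 2

Derivation:
BFS from (A=2, B=5). One shortest path:
  1. empty(A) -> (A=0 B=5)
  2. fill(B) -> (A=0 B=6)
Reached target in 2 moves.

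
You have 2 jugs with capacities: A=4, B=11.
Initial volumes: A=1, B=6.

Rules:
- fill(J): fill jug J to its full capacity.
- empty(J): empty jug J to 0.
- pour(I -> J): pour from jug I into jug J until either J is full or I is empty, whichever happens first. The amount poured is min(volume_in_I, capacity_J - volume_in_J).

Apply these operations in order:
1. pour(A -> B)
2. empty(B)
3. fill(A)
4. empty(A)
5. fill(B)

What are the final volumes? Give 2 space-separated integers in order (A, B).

Step 1: pour(A -> B) -> (A=0 B=7)
Step 2: empty(B) -> (A=0 B=0)
Step 3: fill(A) -> (A=4 B=0)
Step 4: empty(A) -> (A=0 B=0)
Step 5: fill(B) -> (A=0 B=11)

Answer: 0 11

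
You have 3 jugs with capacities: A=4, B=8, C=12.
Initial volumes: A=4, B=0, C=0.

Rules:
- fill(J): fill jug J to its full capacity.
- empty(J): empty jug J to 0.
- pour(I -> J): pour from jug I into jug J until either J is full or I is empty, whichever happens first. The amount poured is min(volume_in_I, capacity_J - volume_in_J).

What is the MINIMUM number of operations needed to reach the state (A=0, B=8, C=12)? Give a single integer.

Answer: 3

Derivation:
BFS from (A=4, B=0, C=0). One shortest path:
  1. empty(A) -> (A=0 B=0 C=0)
  2. fill(B) -> (A=0 B=8 C=0)
  3. fill(C) -> (A=0 B=8 C=12)
Reached target in 3 moves.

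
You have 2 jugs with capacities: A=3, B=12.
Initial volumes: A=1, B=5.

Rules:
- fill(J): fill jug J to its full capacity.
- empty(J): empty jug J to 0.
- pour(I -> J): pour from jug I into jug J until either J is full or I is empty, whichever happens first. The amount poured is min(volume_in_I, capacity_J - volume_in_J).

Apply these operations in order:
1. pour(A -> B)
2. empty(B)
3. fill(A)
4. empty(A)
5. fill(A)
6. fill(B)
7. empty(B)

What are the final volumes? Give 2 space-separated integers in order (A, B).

Step 1: pour(A -> B) -> (A=0 B=6)
Step 2: empty(B) -> (A=0 B=0)
Step 3: fill(A) -> (A=3 B=0)
Step 4: empty(A) -> (A=0 B=0)
Step 5: fill(A) -> (A=3 B=0)
Step 6: fill(B) -> (A=3 B=12)
Step 7: empty(B) -> (A=3 B=0)

Answer: 3 0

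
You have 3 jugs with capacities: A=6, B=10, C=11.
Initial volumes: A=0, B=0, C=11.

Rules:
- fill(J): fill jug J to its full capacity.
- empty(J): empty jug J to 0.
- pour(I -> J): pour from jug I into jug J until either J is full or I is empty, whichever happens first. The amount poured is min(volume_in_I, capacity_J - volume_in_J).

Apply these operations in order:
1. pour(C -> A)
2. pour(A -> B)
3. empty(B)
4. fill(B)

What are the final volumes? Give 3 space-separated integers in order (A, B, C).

Answer: 0 10 5

Derivation:
Step 1: pour(C -> A) -> (A=6 B=0 C=5)
Step 2: pour(A -> B) -> (A=0 B=6 C=5)
Step 3: empty(B) -> (A=0 B=0 C=5)
Step 4: fill(B) -> (A=0 B=10 C=5)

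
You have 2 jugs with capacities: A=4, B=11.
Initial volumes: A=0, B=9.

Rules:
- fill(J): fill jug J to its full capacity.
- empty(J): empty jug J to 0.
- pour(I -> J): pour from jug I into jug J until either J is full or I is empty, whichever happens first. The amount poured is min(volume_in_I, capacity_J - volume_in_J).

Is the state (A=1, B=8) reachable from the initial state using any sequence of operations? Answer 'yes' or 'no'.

BFS explored all 30 reachable states.
Reachable set includes: (0,0), (0,1), (0,2), (0,3), (0,4), (0,5), (0,6), (0,7), (0,8), (0,9), (0,10), (0,11) ...
Target (A=1, B=8) not in reachable set → no.

Answer: no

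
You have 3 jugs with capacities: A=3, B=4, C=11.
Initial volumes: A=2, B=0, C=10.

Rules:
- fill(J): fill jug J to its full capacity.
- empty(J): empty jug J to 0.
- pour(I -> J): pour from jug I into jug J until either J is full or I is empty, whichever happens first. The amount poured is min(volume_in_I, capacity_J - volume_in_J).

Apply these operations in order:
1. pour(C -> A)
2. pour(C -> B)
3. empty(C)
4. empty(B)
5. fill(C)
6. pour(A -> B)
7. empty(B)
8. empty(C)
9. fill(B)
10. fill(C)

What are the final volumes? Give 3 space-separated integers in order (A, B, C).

Step 1: pour(C -> A) -> (A=3 B=0 C=9)
Step 2: pour(C -> B) -> (A=3 B=4 C=5)
Step 3: empty(C) -> (A=3 B=4 C=0)
Step 4: empty(B) -> (A=3 B=0 C=0)
Step 5: fill(C) -> (A=3 B=0 C=11)
Step 6: pour(A -> B) -> (A=0 B=3 C=11)
Step 7: empty(B) -> (A=0 B=0 C=11)
Step 8: empty(C) -> (A=0 B=0 C=0)
Step 9: fill(B) -> (A=0 B=4 C=0)
Step 10: fill(C) -> (A=0 B=4 C=11)

Answer: 0 4 11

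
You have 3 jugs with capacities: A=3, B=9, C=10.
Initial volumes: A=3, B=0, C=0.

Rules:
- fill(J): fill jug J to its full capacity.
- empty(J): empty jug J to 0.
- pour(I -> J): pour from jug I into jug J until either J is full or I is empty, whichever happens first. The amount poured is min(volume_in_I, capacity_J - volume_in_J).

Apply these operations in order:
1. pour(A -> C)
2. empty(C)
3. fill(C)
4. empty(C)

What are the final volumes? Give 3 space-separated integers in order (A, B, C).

Step 1: pour(A -> C) -> (A=0 B=0 C=3)
Step 2: empty(C) -> (A=0 B=0 C=0)
Step 3: fill(C) -> (A=0 B=0 C=10)
Step 4: empty(C) -> (A=0 B=0 C=0)

Answer: 0 0 0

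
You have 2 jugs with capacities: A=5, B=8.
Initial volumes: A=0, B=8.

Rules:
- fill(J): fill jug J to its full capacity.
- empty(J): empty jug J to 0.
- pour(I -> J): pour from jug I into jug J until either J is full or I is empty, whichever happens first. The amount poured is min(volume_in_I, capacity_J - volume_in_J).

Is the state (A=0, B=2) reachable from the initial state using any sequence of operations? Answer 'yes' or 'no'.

BFS from (A=0, B=8):
  1. fill(A) -> (A=5 B=8)
  2. empty(B) -> (A=5 B=0)
  3. pour(A -> B) -> (A=0 B=5)
  4. fill(A) -> (A=5 B=5)
  5. pour(A -> B) -> (A=2 B=8)
  6. empty(B) -> (A=2 B=0)
  7. pour(A -> B) -> (A=0 B=2)
Target reached → yes.

Answer: yes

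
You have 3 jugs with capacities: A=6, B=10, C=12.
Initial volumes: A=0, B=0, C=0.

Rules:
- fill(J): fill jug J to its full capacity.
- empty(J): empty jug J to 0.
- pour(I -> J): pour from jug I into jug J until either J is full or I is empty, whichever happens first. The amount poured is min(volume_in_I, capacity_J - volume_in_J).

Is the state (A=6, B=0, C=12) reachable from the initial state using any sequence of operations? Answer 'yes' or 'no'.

Answer: yes

Derivation:
BFS from (A=0, B=0, C=0):
  1. fill(A) -> (A=6 B=0 C=0)
  2. fill(C) -> (A=6 B=0 C=12)
Target reached → yes.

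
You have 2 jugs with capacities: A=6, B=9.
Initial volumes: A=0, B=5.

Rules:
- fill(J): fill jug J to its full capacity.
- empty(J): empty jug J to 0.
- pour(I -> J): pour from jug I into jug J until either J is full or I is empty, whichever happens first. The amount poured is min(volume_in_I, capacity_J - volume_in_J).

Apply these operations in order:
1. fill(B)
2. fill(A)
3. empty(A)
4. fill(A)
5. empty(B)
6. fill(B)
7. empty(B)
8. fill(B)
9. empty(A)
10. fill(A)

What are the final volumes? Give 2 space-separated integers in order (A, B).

Step 1: fill(B) -> (A=0 B=9)
Step 2: fill(A) -> (A=6 B=9)
Step 3: empty(A) -> (A=0 B=9)
Step 4: fill(A) -> (A=6 B=9)
Step 5: empty(B) -> (A=6 B=0)
Step 6: fill(B) -> (A=6 B=9)
Step 7: empty(B) -> (A=6 B=0)
Step 8: fill(B) -> (A=6 B=9)
Step 9: empty(A) -> (A=0 B=9)
Step 10: fill(A) -> (A=6 B=9)

Answer: 6 9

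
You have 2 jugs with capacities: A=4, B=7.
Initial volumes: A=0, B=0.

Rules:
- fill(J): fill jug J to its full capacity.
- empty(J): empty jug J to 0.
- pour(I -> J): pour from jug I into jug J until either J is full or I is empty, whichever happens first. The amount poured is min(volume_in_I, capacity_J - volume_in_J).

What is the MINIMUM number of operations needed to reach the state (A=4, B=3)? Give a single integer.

BFS from (A=0, B=0). One shortest path:
  1. fill(B) -> (A=0 B=7)
  2. pour(B -> A) -> (A=4 B=3)
Reached target in 2 moves.

Answer: 2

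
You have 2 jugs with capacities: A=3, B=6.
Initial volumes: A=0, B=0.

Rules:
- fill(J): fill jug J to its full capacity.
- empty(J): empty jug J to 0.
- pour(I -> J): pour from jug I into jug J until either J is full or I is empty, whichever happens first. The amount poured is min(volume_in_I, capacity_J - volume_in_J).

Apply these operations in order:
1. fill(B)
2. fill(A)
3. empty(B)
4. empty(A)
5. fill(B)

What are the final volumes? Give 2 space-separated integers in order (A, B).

Answer: 0 6

Derivation:
Step 1: fill(B) -> (A=0 B=6)
Step 2: fill(A) -> (A=3 B=6)
Step 3: empty(B) -> (A=3 B=0)
Step 4: empty(A) -> (A=0 B=0)
Step 5: fill(B) -> (A=0 B=6)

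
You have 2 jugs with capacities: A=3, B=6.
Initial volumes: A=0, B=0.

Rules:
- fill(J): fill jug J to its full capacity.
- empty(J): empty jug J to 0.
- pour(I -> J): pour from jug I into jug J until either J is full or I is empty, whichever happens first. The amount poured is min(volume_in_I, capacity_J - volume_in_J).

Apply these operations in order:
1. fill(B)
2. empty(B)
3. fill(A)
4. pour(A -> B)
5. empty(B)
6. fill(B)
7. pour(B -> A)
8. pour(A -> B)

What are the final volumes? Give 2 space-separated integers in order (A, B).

Answer: 0 6

Derivation:
Step 1: fill(B) -> (A=0 B=6)
Step 2: empty(B) -> (A=0 B=0)
Step 3: fill(A) -> (A=3 B=0)
Step 4: pour(A -> B) -> (A=0 B=3)
Step 5: empty(B) -> (A=0 B=0)
Step 6: fill(B) -> (A=0 B=6)
Step 7: pour(B -> A) -> (A=3 B=3)
Step 8: pour(A -> B) -> (A=0 B=6)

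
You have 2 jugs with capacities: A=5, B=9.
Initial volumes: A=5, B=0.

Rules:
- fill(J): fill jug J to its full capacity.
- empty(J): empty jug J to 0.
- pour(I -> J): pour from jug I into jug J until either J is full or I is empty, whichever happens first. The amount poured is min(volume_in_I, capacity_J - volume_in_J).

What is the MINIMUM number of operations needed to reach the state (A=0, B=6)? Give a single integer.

BFS from (A=5, B=0). One shortest path:
  1. pour(A -> B) -> (A=0 B=5)
  2. fill(A) -> (A=5 B=5)
  3. pour(A -> B) -> (A=1 B=9)
  4. empty(B) -> (A=1 B=0)
  5. pour(A -> B) -> (A=0 B=1)
  6. fill(A) -> (A=5 B=1)
  7. pour(A -> B) -> (A=0 B=6)
Reached target in 7 moves.

Answer: 7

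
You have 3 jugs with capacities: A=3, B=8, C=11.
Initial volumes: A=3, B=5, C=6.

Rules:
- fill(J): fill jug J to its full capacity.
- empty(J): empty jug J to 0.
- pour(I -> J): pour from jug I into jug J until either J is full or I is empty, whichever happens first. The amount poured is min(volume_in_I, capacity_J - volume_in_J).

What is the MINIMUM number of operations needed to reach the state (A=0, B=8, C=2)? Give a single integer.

Answer: 6

Derivation:
BFS from (A=3, B=5, C=6). One shortest path:
  1. empty(A) -> (A=0 B=5 C=6)
  2. empty(C) -> (A=0 B=5 C=0)
  3. pour(B -> A) -> (A=3 B=2 C=0)
  4. empty(A) -> (A=0 B=2 C=0)
  5. pour(B -> C) -> (A=0 B=0 C=2)
  6. fill(B) -> (A=0 B=8 C=2)
Reached target in 6 moves.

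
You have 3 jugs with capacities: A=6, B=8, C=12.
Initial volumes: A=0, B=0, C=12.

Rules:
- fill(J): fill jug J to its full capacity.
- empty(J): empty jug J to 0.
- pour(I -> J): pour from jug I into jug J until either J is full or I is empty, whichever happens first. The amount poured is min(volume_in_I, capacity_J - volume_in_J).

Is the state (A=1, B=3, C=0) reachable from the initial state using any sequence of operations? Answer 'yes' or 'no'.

Answer: no

Derivation:
BFS explored all 110 reachable states.
Reachable set includes: (0,0,0), (0,0,2), (0,0,4), (0,0,6), (0,0,8), (0,0,10), (0,0,12), (0,2,0), (0,2,2), (0,2,4), (0,2,6), (0,2,8) ...
Target (A=1, B=3, C=0) not in reachable set → no.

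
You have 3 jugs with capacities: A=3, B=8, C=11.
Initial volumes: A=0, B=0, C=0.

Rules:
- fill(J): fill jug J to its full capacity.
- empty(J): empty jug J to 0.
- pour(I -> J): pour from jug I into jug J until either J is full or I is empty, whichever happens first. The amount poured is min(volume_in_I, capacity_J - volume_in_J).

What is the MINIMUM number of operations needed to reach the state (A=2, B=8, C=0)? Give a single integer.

BFS from (A=0, B=0, C=0). One shortest path:
  1. fill(B) -> (A=0 B=8 C=0)
  2. pour(B -> A) -> (A=3 B=5 C=0)
  3. empty(A) -> (A=0 B=5 C=0)
  4. pour(B -> A) -> (A=3 B=2 C=0)
  5. empty(A) -> (A=0 B=2 C=0)
  6. pour(B -> A) -> (A=2 B=0 C=0)
  7. fill(B) -> (A=2 B=8 C=0)
Reached target in 7 moves.

Answer: 7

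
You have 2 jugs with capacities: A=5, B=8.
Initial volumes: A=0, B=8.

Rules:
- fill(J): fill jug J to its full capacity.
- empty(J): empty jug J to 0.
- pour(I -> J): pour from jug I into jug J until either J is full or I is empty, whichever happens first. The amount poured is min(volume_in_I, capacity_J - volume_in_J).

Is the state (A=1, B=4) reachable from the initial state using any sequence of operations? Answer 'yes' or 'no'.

BFS explored all 26 reachable states.
Reachable set includes: (0,0), (0,1), (0,2), (0,3), (0,4), (0,5), (0,6), (0,7), (0,8), (1,0), (1,8), (2,0) ...
Target (A=1, B=4) not in reachable set → no.

Answer: no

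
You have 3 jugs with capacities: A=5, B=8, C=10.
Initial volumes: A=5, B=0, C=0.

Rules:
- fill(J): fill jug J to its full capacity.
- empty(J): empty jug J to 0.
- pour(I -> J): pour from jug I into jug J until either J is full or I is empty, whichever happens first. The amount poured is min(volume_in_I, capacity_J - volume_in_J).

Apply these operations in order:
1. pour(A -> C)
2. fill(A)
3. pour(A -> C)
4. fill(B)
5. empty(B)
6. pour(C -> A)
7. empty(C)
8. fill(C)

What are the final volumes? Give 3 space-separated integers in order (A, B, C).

Step 1: pour(A -> C) -> (A=0 B=0 C=5)
Step 2: fill(A) -> (A=5 B=0 C=5)
Step 3: pour(A -> C) -> (A=0 B=0 C=10)
Step 4: fill(B) -> (A=0 B=8 C=10)
Step 5: empty(B) -> (A=0 B=0 C=10)
Step 6: pour(C -> A) -> (A=5 B=0 C=5)
Step 7: empty(C) -> (A=5 B=0 C=0)
Step 8: fill(C) -> (A=5 B=0 C=10)

Answer: 5 0 10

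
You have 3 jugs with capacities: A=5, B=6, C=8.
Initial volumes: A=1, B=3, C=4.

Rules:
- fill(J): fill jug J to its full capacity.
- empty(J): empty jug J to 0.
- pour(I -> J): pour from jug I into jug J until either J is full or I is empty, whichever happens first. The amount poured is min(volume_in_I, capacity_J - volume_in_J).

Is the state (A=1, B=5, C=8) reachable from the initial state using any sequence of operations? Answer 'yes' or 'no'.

Answer: yes

Derivation:
BFS from (A=1, B=3, C=4):
  1. pour(B -> C) -> (A=1 B=0 C=7)
  2. fill(B) -> (A=1 B=6 C=7)
  3. pour(B -> C) -> (A=1 B=5 C=8)
Target reached → yes.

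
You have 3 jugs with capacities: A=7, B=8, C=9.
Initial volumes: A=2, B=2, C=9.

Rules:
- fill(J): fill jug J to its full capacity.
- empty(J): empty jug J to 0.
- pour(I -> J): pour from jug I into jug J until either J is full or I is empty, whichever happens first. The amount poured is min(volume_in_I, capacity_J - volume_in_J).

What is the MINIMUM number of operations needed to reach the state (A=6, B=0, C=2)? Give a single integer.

BFS from (A=2, B=2, C=9). One shortest path:
  1. fill(A) -> (A=7 B=2 C=9)
  2. empty(B) -> (A=7 B=0 C=9)
  3. pour(A -> B) -> (A=0 B=7 C=9)
  4. pour(C -> A) -> (A=7 B=7 C=2)
  5. pour(A -> B) -> (A=6 B=8 C=2)
  6. empty(B) -> (A=6 B=0 C=2)
Reached target in 6 moves.

Answer: 6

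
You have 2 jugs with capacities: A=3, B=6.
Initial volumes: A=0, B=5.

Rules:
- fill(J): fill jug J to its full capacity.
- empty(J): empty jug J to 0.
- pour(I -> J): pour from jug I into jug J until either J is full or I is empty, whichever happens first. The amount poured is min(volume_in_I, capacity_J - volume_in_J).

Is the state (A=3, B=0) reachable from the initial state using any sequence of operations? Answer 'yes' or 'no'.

BFS from (A=0, B=5):
  1. fill(A) -> (A=3 B=5)
  2. empty(B) -> (A=3 B=0)
Target reached → yes.

Answer: yes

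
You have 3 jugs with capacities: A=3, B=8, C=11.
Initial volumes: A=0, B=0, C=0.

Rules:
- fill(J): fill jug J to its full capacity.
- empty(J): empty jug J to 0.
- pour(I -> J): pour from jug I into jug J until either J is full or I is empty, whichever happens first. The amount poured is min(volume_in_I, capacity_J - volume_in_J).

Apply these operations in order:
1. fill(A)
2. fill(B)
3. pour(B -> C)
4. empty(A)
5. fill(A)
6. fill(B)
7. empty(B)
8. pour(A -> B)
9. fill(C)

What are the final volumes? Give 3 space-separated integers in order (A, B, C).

Answer: 0 3 11

Derivation:
Step 1: fill(A) -> (A=3 B=0 C=0)
Step 2: fill(B) -> (A=3 B=8 C=0)
Step 3: pour(B -> C) -> (A=3 B=0 C=8)
Step 4: empty(A) -> (A=0 B=0 C=8)
Step 5: fill(A) -> (A=3 B=0 C=8)
Step 6: fill(B) -> (A=3 B=8 C=8)
Step 7: empty(B) -> (A=3 B=0 C=8)
Step 8: pour(A -> B) -> (A=0 B=3 C=8)
Step 9: fill(C) -> (A=0 B=3 C=11)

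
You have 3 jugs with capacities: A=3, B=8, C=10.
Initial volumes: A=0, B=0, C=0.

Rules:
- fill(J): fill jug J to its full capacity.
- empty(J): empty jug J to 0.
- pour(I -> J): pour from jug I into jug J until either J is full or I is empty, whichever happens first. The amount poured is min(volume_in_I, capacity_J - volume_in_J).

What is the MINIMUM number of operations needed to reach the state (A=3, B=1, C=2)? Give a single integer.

BFS from (A=0, B=0, C=0). One shortest path:
  1. fill(A) -> (A=3 B=0 C=0)
  2. fill(B) -> (A=3 B=8 C=0)
  3. pour(B -> C) -> (A=3 B=0 C=8)
  4. pour(A -> C) -> (A=1 B=0 C=10)
  5. pour(C -> B) -> (A=1 B=8 C=2)
  6. empty(B) -> (A=1 B=0 C=2)
  7. pour(A -> B) -> (A=0 B=1 C=2)
  8. fill(A) -> (A=3 B=1 C=2)
Reached target in 8 moves.

Answer: 8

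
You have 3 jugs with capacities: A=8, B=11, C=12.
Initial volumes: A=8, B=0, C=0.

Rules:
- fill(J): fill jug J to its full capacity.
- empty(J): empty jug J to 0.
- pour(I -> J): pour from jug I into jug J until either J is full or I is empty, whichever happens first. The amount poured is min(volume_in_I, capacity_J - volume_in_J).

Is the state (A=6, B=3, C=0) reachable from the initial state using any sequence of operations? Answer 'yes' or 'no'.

BFS from (A=8, B=0, C=0):
  1. fill(C) -> (A=8 B=0 C=12)
  2. pour(A -> B) -> (A=0 B=8 C=12)
  3. fill(A) -> (A=8 B=8 C=12)
  4. pour(A -> B) -> (A=5 B=11 C=12)
  5. empty(B) -> (A=5 B=0 C=12)
  6. pour(A -> B) -> (A=0 B=5 C=12)
  7. pour(C -> B) -> (A=0 B=11 C=6)
  8. pour(B -> A) -> (A=8 B=3 C=6)
  9. empty(A) -> (A=0 B=3 C=6)
  10. pour(C -> A) -> (A=6 B=3 C=0)
Target reached → yes.

Answer: yes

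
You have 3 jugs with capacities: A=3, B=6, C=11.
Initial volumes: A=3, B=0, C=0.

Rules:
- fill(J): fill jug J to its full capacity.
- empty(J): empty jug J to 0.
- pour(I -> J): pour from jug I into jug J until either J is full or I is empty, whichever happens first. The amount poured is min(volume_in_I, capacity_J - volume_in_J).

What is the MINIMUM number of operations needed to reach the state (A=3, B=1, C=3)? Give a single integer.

Answer: 7

Derivation:
BFS from (A=3, B=0, C=0). One shortest path:
  1. fill(B) -> (A=3 B=6 C=0)
  2. pour(B -> C) -> (A=3 B=0 C=6)
  3. fill(B) -> (A=3 B=6 C=6)
  4. pour(B -> C) -> (A=3 B=1 C=11)
  5. empty(C) -> (A=3 B=1 C=0)
  6. pour(A -> C) -> (A=0 B=1 C=3)
  7. fill(A) -> (A=3 B=1 C=3)
Reached target in 7 moves.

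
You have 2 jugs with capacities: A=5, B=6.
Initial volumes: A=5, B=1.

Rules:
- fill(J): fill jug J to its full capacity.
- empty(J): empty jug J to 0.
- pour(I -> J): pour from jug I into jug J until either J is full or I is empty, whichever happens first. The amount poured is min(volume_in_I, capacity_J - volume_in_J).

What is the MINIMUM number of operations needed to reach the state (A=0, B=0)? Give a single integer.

Answer: 2

Derivation:
BFS from (A=5, B=1). One shortest path:
  1. empty(A) -> (A=0 B=1)
  2. empty(B) -> (A=0 B=0)
Reached target in 2 moves.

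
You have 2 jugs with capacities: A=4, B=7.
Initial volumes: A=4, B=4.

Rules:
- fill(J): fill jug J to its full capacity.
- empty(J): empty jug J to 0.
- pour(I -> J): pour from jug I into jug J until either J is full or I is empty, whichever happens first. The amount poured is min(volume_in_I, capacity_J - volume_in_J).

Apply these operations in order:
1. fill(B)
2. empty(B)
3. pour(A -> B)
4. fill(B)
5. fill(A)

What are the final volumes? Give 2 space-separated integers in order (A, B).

Step 1: fill(B) -> (A=4 B=7)
Step 2: empty(B) -> (A=4 B=0)
Step 3: pour(A -> B) -> (A=0 B=4)
Step 4: fill(B) -> (A=0 B=7)
Step 5: fill(A) -> (A=4 B=7)

Answer: 4 7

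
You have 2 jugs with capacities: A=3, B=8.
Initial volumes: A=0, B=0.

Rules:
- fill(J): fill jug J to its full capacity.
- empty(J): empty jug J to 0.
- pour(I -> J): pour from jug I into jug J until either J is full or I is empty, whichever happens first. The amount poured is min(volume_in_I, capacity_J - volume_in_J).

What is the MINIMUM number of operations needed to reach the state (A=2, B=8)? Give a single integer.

Answer: 7

Derivation:
BFS from (A=0, B=0). One shortest path:
  1. fill(B) -> (A=0 B=8)
  2. pour(B -> A) -> (A=3 B=5)
  3. empty(A) -> (A=0 B=5)
  4. pour(B -> A) -> (A=3 B=2)
  5. empty(A) -> (A=0 B=2)
  6. pour(B -> A) -> (A=2 B=0)
  7. fill(B) -> (A=2 B=8)
Reached target in 7 moves.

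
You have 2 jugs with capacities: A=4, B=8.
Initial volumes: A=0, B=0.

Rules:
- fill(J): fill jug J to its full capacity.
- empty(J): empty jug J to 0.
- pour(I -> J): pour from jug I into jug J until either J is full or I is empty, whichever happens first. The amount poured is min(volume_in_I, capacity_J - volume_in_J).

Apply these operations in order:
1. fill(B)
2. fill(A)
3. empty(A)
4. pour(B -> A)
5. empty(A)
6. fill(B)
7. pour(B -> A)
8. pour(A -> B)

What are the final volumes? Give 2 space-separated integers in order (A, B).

Answer: 0 8

Derivation:
Step 1: fill(B) -> (A=0 B=8)
Step 2: fill(A) -> (A=4 B=8)
Step 3: empty(A) -> (A=0 B=8)
Step 4: pour(B -> A) -> (A=4 B=4)
Step 5: empty(A) -> (A=0 B=4)
Step 6: fill(B) -> (A=0 B=8)
Step 7: pour(B -> A) -> (A=4 B=4)
Step 8: pour(A -> B) -> (A=0 B=8)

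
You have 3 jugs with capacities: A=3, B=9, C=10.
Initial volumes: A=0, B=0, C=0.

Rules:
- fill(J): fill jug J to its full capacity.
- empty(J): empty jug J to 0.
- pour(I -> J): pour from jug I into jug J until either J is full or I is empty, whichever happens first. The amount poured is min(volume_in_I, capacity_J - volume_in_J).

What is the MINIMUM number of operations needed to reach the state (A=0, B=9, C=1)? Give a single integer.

Answer: 2

Derivation:
BFS from (A=0, B=0, C=0). One shortest path:
  1. fill(C) -> (A=0 B=0 C=10)
  2. pour(C -> B) -> (A=0 B=9 C=1)
Reached target in 2 moves.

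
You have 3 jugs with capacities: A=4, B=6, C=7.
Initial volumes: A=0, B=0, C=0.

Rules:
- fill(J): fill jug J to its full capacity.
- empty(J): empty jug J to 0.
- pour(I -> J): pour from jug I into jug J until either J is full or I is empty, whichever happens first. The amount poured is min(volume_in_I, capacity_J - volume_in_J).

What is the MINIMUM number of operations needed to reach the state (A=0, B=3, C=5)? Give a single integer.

BFS from (A=0, B=0, C=0). One shortest path:
  1. fill(A) -> (A=4 B=0 C=0)
  2. pour(A -> C) -> (A=0 B=0 C=4)
  3. fill(A) -> (A=4 B=0 C=4)
  4. pour(A -> C) -> (A=1 B=0 C=7)
  5. pour(C -> B) -> (A=1 B=6 C=1)
  6. pour(B -> A) -> (A=4 B=3 C=1)
  7. pour(A -> C) -> (A=0 B=3 C=5)
Reached target in 7 moves.

Answer: 7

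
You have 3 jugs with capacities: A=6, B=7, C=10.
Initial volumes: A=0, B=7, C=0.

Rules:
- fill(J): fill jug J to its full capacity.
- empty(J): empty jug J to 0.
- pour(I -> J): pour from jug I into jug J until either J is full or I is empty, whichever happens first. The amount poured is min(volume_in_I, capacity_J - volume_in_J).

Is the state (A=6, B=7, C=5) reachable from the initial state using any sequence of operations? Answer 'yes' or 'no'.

BFS from (A=0, B=7, C=0):
  1. fill(C) -> (A=0 B=7 C=10)
  2. pour(B -> A) -> (A=6 B=1 C=10)
  3. empty(A) -> (A=0 B=1 C=10)
  4. pour(B -> A) -> (A=1 B=0 C=10)
  5. fill(B) -> (A=1 B=7 C=10)
  6. pour(C -> A) -> (A=6 B=7 C=5)
Target reached → yes.

Answer: yes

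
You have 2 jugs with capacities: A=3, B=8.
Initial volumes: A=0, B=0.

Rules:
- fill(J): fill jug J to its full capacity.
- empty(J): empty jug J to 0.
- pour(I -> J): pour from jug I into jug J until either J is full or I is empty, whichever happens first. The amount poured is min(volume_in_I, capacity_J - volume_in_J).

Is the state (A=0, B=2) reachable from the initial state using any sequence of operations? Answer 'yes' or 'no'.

BFS from (A=0, B=0):
  1. fill(B) -> (A=0 B=8)
  2. pour(B -> A) -> (A=3 B=5)
  3. empty(A) -> (A=0 B=5)
  4. pour(B -> A) -> (A=3 B=2)
  5. empty(A) -> (A=0 B=2)
Target reached → yes.

Answer: yes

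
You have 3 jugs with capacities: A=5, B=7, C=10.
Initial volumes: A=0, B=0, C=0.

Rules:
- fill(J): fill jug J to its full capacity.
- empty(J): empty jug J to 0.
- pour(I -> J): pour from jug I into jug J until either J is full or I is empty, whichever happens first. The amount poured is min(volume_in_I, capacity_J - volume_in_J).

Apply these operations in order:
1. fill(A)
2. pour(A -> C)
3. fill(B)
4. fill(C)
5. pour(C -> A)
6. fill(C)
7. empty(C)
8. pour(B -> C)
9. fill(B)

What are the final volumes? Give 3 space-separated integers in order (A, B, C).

Answer: 5 7 7

Derivation:
Step 1: fill(A) -> (A=5 B=0 C=0)
Step 2: pour(A -> C) -> (A=0 B=0 C=5)
Step 3: fill(B) -> (A=0 B=7 C=5)
Step 4: fill(C) -> (A=0 B=7 C=10)
Step 5: pour(C -> A) -> (A=5 B=7 C=5)
Step 6: fill(C) -> (A=5 B=7 C=10)
Step 7: empty(C) -> (A=5 B=7 C=0)
Step 8: pour(B -> C) -> (A=5 B=0 C=7)
Step 9: fill(B) -> (A=5 B=7 C=7)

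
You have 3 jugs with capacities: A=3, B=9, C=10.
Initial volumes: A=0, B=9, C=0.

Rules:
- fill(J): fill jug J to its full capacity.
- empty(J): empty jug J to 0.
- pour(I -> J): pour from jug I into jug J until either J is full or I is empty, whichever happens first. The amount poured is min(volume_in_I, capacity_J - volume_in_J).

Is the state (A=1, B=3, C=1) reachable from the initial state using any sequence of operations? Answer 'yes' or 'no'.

Answer: no

Derivation:
BFS explored all 296 reachable states.
Reachable set includes: (0,0,0), (0,0,1), (0,0,2), (0,0,3), (0,0,4), (0,0,5), (0,0,6), (0,0,7), (0,0,8), (0,0,9), (0,0,10), (0,1,0) ...
Target (A=1, B=3, C=1) not in reachable set → no.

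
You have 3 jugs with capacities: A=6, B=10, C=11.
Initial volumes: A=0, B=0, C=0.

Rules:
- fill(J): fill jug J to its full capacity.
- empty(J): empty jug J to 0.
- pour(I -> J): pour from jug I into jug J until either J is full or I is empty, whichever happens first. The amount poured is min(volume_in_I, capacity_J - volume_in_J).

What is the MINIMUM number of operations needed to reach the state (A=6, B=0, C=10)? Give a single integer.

Answer: 3

Derivation:
BFS from (A=0, B=0, C=0). One shortest path:
  1. fill(A) -> (A=6 B=0 C=0)
  2. fill(B) -> (A=6 B=10 C=0)
  3. pour(B -> C) -> (A=6 B=0 C=10)
Reached target in 3 moves.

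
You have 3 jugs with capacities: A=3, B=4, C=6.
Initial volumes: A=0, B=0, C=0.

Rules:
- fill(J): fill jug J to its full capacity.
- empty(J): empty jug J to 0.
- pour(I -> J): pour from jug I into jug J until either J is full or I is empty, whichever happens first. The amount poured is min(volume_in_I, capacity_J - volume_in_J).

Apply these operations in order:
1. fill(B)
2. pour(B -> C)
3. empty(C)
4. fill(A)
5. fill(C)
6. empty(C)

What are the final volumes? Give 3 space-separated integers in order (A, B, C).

Answer: 3 0 0

Derivation:
Step 1: fill(B) -> (A=0 B=4 C=0)
Step 2: pour(B -> C) -> (A=0 B=0 C=4)
Step 3: empty(C) -> (A=0 B=0 C=0)
Step 4: fill(A) -> (A=3 B=0 C=0)
Step 5: fill(C) -> (A=3 B=0 C=6)
Step 6: empty(C) -> (A=3 B=0 C=0)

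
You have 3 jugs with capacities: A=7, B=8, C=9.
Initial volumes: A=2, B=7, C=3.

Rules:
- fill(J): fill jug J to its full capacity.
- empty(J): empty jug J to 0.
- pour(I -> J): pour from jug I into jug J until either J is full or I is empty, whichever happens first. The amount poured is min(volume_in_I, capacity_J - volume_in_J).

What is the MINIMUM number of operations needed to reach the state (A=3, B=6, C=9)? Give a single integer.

BFS from (A=2, B=7, C=3). One shortest path:
  1. empty(A) -> (A=0 B=7 C=3)
  2. pour(C -> A) -> (A=3 B=7 C=0)
  3. pour(B -> C) -> (A=3 B=0 C=7)
  4. fill(B) -> (A=3 B=8 C=7)
  5. pour(B -> C) -> (A=3 B=6 C=9)
Reached target in 5 moves.

Answer: 5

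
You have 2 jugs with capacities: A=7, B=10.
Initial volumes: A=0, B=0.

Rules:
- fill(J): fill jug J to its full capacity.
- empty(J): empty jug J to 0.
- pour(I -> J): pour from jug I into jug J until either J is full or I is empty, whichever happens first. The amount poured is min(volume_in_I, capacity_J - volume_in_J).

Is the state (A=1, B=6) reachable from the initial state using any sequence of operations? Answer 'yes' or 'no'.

Answer: no

Derivation:
BFS explored all 34 reachable states.
Reachable set includes: (0,0), (0,1), (0,2), (0,3), (0,4), (0,5), (0,6), (0,7), (0,8), (0,9), (0,10), (1,0) ...
Target (A=1, B=6) not in reachable set → no.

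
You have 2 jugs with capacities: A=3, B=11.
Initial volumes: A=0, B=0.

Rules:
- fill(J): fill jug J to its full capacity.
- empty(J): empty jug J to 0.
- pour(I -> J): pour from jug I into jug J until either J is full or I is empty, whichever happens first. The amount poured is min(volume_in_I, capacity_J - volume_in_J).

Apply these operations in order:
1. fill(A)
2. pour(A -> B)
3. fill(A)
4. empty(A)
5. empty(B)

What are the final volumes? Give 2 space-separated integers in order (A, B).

Step 1: fill(A) -> (A=3 B=0)
Step 2: pour(A -> B) -> (A=0 B=3)
Step 3: fill(A) -> (A=3 B=3)
Step 4: empty(A) -> (A=0 B=3)
Step 5: empty(B) -> (A=0 B=0)

Answer: 0 0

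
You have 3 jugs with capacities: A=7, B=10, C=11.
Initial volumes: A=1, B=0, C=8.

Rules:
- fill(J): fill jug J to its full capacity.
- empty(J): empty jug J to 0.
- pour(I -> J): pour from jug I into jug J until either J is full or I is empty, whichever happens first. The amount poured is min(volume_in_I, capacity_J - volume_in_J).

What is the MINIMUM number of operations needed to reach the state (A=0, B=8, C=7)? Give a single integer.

Answer: 3

Derivation:
BFS from (A=1, B=0, C=8). One shortest path:
  1. fill(A) -> (A=7 B=0 C=8)
  2. pour(C -> B) -> (A=7 B=8 C=0)
  3. pour(A -> C) -> (A=0 B=8 C=7)
Reached target in 3 moves.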